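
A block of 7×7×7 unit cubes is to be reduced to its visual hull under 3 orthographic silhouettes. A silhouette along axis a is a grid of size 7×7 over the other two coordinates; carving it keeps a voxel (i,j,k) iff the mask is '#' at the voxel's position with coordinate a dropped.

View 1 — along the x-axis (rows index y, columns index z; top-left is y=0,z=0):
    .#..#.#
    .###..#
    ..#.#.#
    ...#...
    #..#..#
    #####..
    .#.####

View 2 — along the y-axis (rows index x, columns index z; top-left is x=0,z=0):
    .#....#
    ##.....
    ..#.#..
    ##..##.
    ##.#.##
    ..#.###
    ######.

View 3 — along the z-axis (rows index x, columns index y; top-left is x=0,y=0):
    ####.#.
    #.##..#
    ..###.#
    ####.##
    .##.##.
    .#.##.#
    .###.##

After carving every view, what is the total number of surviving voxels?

voxel count = 52

initial block: 7^3 = 343
after view 1 [x-axis, 24 of 49 cells solid] → remaining = 168
after view 2 [y-axis, 25 of 49 cells solid] → remaining = 82
after view 3 [z-axis, 32 of 49 cells solid] → remaining = 52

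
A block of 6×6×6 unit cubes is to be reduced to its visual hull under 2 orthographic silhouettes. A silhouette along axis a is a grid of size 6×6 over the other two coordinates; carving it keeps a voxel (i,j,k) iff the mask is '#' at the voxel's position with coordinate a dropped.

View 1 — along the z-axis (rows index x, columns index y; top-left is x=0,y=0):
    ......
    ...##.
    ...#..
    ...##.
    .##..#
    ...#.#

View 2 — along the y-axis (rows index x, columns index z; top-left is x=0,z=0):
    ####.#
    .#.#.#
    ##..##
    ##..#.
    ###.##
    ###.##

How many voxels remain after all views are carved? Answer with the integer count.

start: 6×6×6 = 216 voxels
carve view 1 (along z, XY-mask fill 10/36): 60 voxels remain
carve view 2 (along y, XZ-mask fill 25/36): 41 voxels remain

41 voxels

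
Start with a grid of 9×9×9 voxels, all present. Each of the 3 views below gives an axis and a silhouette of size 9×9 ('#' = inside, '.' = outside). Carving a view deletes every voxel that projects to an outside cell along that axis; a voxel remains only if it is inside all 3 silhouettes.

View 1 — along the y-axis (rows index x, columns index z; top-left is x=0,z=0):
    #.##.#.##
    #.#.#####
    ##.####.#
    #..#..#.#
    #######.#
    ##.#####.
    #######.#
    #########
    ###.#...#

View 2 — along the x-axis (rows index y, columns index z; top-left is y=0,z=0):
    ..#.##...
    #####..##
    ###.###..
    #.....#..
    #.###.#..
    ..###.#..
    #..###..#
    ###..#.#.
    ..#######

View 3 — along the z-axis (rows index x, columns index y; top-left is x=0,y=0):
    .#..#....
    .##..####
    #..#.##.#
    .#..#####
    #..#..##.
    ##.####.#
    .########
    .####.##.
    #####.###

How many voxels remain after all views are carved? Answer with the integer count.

initial block: 9^3 = 729
[1] y-view keeps 61 columns → grid now 549
[2] x-view keeps 44 columns → grid now 304
[3] z-view keeps 52 columns → grid now 198

|visual hull| = 198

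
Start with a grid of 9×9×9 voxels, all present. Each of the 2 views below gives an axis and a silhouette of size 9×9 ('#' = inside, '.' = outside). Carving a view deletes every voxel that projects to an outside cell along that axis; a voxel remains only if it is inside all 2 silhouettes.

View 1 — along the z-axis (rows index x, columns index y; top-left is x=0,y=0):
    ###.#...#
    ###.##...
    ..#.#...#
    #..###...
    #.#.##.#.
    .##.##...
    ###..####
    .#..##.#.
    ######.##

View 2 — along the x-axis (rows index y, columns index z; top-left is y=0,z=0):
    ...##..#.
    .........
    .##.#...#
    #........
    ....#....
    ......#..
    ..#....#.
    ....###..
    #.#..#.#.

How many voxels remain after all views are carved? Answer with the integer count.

before carving: 729 voxels (9×9×9)
carve view 1 (along z, XY-mask fill 45/81): 405 voxels remain
carve view 2 (along x, YZ-mask fill 19/81): 93 voxels remain

93 voxels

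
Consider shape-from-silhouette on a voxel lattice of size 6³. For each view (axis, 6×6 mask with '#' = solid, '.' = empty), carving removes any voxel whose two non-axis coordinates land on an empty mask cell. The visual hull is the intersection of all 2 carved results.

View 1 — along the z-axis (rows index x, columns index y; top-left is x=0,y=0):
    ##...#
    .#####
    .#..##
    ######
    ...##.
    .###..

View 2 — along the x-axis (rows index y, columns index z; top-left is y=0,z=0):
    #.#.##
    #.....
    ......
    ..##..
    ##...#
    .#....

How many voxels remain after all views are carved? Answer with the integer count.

initial block: 6^3 = 216
  1. axis=2 (XY plane), |mask|=22  ⇒  voxels=132
  2. axis=0 (YZ plane), |mask|=11  ⇒  voxels=37

37 voxels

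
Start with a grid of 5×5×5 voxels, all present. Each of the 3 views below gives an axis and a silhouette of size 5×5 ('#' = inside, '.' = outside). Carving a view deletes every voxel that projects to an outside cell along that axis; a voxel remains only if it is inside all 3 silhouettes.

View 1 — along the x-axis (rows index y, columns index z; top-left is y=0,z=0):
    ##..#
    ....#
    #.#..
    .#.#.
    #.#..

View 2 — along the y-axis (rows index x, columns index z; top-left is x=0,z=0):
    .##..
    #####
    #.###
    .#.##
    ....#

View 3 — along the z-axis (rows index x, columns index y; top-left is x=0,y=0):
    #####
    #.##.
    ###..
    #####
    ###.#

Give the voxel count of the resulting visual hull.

initial block: 5^3 = 125
  1. axis=0 (YZ plane), |mask|=10  ⇒  voxels=50
  2. axis=1 (XZ plane), |mask|=15  ⇒  voxels=29
  3. axis=2 (XY plane), |mask|=20  ⇒  voxels=23

voxel count = 23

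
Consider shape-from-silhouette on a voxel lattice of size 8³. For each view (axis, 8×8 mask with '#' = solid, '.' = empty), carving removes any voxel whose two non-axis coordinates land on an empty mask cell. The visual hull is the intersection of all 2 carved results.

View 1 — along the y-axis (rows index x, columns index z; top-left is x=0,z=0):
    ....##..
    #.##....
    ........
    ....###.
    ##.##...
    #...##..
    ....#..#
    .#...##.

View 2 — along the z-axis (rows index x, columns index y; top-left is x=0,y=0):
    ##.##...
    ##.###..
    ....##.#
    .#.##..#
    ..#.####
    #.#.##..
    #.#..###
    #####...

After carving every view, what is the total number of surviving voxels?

start: 8×8×8 = 512 voxels
V1 y: intersect with XZ mask (20 set) -- 160 left
V2 z: intersect with XY mask (35 set) -- 92 left

92 voxels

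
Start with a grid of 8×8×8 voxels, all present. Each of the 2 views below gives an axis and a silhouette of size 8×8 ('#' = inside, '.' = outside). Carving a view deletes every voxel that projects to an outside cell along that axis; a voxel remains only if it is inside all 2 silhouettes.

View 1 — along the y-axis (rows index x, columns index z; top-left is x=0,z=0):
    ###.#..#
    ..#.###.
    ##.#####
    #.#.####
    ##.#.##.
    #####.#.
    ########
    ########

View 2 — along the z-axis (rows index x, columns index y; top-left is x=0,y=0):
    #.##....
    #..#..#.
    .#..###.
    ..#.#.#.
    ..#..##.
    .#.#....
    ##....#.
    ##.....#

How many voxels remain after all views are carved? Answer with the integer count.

before carving: 512 voxels (8×8×8)
carve view 1 (along y, XZ-mask fill 49/64): 392 voxels remain
carve view 2 (along z, XY-mask fill 24/64): 148 voxels remain

|visual hull| = 148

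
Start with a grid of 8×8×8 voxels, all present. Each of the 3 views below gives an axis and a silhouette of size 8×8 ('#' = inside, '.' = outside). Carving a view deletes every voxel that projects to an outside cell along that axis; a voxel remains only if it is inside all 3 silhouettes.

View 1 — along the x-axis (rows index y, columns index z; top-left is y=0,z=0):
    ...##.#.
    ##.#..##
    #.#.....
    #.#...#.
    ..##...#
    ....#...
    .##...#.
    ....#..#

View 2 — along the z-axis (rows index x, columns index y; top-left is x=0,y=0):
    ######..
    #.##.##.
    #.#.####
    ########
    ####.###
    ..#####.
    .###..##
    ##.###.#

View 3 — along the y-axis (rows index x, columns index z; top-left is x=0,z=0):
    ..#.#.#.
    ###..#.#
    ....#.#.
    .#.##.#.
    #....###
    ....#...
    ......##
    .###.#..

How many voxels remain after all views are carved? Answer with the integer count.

initial block: 8^3 = 512
V1 x: intersect with YZ mask (22 set) -- 176 left
V2 z: intersect with XY mask (48 set) -- 128 left
V3 y: intersect with XZ mask (25 set) -- 52 left

remaining voxels: 52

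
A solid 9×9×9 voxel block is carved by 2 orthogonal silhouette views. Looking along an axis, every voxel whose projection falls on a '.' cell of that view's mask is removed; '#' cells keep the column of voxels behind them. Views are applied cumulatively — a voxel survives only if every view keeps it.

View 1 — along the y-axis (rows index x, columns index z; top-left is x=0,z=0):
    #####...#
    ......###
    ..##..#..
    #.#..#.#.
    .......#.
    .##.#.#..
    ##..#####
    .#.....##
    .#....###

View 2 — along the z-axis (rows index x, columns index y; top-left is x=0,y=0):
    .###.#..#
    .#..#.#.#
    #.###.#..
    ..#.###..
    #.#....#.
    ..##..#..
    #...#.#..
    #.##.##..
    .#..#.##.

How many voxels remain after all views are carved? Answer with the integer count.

|visual hull| = 140

before carving: 729 voxels (9×9×9)
  1. axis=1 (XZ plane), |mask|=35  ⇒  voxels=315
  2. axis=2 (XY plane), |mask|=36  ⇒  voxels=140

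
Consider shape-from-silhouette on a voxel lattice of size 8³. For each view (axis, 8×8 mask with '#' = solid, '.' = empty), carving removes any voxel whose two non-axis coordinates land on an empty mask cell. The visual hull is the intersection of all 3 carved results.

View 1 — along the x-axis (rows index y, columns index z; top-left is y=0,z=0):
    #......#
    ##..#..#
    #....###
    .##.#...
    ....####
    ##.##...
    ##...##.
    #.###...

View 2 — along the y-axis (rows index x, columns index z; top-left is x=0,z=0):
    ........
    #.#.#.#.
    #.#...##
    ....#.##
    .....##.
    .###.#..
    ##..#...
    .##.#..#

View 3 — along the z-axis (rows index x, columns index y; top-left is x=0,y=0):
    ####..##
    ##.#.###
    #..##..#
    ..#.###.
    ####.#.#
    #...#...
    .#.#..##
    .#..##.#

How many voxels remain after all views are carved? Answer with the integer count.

initial block: 8^3 = 512
carve view 1 (along x, YZ-mask fill 29/64): 232 voxels remain
carve view 2 (along y, XZ-mask fill 24/64): 90 voxels remain
carve view 3 (along z, XY-mask fill 36/64): 47 voxels remain

voxel count = 47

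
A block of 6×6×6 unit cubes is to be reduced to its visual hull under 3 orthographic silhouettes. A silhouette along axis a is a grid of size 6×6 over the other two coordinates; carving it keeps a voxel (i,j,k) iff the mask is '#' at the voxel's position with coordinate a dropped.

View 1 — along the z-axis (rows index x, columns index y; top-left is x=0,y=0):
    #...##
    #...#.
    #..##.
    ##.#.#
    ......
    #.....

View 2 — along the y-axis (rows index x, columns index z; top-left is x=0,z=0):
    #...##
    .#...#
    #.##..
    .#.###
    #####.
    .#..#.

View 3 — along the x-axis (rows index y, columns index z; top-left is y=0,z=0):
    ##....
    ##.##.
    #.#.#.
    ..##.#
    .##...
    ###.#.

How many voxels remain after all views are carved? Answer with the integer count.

voxel count = 18

initial block: 6^3 = 216
V1 z: intersect with XY mask (13 set) -- 78 left
V2 y: intersect with XZ mask (19 set) -- 40 left
V3 x: intersect with YZ mask (18 set) -- 18 left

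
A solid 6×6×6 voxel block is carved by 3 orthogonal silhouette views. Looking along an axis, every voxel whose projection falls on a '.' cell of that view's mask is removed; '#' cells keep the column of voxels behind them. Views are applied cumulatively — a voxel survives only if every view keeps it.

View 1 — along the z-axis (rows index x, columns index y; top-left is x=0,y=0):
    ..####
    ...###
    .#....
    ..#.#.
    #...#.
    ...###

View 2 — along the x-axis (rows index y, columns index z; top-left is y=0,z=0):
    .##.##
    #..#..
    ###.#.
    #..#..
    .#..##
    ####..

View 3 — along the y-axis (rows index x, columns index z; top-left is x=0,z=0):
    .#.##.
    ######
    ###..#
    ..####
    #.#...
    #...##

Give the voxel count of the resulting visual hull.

|visual hull| = 26

initial block: 6^3 = 216
carve view 1 (along z, XY-mask fill 15/36): 90 voxels remain
carve view 2 (along x, YZ-mask fill 19/36): 47 voxels remain
carve view 3 (along y, XZ-mask fill 22/36): 26 voxels remain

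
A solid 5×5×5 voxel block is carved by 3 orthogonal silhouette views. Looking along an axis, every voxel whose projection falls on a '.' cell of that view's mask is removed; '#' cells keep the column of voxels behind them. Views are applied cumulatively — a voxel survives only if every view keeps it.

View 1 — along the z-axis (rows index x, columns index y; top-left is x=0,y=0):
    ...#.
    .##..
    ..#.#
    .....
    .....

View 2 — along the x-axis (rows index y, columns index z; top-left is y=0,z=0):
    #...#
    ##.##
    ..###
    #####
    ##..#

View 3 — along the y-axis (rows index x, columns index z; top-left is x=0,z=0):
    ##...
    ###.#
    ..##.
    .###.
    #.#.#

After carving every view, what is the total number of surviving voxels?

full grid |V| = 125
[1] z-view keeps 5 columns → grid now 25
[2] x-view keeps 17 columns → grid now 18
[3] y-view keeps 14 columns → grid now 9

|visual hull| = 9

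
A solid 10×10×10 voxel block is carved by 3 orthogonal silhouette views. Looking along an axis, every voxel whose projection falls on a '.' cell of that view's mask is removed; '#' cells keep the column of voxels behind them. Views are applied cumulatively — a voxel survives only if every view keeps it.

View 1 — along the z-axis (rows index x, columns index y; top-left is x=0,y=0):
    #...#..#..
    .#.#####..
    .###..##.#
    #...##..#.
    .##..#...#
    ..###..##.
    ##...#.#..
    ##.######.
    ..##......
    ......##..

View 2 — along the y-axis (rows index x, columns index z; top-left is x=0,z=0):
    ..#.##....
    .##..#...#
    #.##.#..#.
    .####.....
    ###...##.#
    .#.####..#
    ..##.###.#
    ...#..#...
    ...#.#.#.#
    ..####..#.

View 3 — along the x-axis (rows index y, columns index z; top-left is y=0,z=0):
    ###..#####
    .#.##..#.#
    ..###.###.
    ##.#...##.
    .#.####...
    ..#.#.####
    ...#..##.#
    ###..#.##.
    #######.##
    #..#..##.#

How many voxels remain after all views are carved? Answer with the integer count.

voxel count = 107

initial block: 10^3 = 1000
after view 1 [z-axis, 44 of 100 cells solid] → remaining = 440
after view 2 [y-axis, 45 of 100 cells solid] → remaining = 191
after view 3 [x-axis, 59 of 100 cells solid] → remaining = 107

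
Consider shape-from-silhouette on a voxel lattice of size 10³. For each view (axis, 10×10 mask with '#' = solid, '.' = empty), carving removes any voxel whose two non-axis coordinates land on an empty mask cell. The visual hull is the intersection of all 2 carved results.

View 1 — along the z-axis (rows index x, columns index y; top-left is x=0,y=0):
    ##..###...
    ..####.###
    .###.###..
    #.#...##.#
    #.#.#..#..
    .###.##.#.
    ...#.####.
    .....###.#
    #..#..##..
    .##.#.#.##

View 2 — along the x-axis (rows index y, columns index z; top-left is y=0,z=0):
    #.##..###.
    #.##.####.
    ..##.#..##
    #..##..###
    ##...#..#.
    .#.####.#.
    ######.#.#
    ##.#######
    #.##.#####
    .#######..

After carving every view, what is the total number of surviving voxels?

|visual hull| = 351

before carving: 1000 voxels (10×10×10)
V1 z: intersect with XY mask (52 set) -- 520 left
V2 x: intersect with YZ mask (66 set) -- 351 left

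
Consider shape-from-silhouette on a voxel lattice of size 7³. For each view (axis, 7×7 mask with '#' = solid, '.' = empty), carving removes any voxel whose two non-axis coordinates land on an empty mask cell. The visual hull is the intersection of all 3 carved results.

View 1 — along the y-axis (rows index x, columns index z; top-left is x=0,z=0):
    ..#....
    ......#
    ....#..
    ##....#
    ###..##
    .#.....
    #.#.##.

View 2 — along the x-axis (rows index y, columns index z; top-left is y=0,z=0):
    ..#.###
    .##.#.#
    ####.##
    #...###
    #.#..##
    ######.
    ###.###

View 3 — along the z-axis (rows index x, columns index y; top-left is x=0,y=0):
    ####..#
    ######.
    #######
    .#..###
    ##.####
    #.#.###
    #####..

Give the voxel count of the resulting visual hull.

initial block: 7^3 = 343
after view 1 [y-axis, 16 of 49 cells solid] → remaining = 112
after view 2 [x-axis, 34 of 49 cells solid] → remaining = 85
after view 3 [z-axis, 38 of 49 cells solid] → remaining = 62

remaining voxels: 62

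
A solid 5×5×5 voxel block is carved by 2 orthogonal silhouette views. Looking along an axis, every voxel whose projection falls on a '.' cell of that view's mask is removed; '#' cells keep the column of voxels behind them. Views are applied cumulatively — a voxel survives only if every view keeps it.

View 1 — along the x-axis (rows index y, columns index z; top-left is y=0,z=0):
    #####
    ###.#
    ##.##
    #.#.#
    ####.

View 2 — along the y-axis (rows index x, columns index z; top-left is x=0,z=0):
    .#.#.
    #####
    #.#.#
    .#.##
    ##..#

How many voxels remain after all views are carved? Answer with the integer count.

remaining voxels: 64

before carving: 125 voxels (5×5×5)
[1] x-view keeps 20 columns → grid now 100
[2] y-view keeps 16 columns → grid now 64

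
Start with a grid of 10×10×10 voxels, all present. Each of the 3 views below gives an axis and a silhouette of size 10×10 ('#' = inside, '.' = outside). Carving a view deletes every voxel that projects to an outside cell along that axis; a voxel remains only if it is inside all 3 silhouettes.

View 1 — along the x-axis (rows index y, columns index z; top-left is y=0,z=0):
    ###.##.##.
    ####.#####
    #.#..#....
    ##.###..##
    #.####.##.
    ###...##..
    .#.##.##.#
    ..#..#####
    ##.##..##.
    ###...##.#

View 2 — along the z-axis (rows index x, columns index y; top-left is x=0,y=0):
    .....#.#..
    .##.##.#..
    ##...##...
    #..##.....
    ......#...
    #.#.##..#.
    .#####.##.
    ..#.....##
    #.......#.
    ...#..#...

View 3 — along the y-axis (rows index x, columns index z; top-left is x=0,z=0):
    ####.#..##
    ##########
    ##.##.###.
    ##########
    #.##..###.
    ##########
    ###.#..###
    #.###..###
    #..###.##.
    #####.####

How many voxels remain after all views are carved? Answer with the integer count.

voxel count = 173

before carving: 1000 voxels (10×10×10)
carve view 1 (along x, YZ-mask fill 62/100): 620 voxels remain
carve view 2 (along z, XY-mask fill 34/100): 207 voxels remain
carve view 3 (along y, XZ-mask fill 79/100): 173 voxels remain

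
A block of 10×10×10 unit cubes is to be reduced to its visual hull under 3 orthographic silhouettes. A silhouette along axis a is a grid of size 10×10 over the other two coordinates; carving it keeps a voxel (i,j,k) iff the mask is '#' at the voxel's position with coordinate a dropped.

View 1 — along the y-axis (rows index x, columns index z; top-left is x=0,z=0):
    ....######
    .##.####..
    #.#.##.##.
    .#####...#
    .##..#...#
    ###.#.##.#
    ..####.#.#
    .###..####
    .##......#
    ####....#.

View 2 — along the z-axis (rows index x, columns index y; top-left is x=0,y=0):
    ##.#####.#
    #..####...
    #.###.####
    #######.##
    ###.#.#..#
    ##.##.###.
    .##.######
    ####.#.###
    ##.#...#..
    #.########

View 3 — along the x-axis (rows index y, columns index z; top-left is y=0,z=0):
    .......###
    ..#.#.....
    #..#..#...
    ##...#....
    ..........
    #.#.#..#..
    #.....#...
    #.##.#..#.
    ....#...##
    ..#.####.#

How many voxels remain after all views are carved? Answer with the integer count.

|visual hull| = 121

initial block: 10^3 = 1000
[1] y-view keeps 56 columns → grid now 560
[2] z-view keeps 72 columns → grid now 414
[3] x-view keeps 31 columns → grid now 121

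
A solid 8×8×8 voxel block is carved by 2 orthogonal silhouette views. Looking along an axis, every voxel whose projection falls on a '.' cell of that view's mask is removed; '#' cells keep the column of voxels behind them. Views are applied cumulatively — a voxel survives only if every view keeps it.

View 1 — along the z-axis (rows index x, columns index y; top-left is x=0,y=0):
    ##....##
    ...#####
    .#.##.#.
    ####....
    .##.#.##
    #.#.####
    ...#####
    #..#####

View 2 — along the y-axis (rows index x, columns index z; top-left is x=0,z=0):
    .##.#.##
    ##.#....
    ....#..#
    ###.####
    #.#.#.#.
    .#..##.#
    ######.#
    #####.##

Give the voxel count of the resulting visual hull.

start: 8×8×8 = 512 voxels
[1] z-view keeps 39 columns → grid now 312
[2] y-view keeps 39 columns → grid now 192

voxel count = 192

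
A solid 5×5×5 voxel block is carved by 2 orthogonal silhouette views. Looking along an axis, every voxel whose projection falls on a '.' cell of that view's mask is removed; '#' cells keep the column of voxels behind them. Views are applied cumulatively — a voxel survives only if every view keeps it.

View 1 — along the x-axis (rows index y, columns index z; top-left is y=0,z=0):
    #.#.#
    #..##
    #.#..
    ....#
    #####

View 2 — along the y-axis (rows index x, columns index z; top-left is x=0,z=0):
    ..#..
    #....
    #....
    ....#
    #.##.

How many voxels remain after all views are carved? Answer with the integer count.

24 voxels

initial block: 5^3 = 125
[1] x-view keeps 14 columns → grid now 70
[2] y-view keeps 7 columns → grid now 24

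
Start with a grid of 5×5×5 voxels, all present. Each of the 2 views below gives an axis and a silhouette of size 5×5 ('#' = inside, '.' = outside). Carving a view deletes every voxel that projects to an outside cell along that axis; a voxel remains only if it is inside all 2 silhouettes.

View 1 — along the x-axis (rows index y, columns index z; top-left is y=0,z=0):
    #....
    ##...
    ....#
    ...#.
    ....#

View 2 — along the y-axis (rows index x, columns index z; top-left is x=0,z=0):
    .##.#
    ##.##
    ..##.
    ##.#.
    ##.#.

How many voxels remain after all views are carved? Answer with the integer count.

remaining voxels: 18

start: 5×5×5 = 125 voxels
carve view 1 (along x, YZ-mask fill 6/25): 30 voxels remain
carve view 2 (along y, XZ-mask fill 15/25): 18 voxels remain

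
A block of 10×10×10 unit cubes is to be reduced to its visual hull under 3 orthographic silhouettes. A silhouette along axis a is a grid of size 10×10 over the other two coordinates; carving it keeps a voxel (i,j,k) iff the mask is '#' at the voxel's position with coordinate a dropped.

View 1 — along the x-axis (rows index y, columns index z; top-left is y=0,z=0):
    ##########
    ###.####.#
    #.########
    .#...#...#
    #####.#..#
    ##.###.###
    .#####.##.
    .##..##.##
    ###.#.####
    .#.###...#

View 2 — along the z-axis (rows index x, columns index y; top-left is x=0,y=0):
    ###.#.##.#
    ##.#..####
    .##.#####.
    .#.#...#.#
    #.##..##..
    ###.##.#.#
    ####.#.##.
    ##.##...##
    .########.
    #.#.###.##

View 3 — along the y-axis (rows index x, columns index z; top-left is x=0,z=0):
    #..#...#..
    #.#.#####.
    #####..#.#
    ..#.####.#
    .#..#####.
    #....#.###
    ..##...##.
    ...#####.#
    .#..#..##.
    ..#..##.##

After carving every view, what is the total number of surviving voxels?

start: 10×10×10 = 1000 voxels
V1 x: intersect with YZ mask (71 set) -- 710 left
V2 z: intersect with XY mask (65 set) -- 465 left
V3 y: intersect with XZ mask (53 set) -- 236 left

|visual hull| = 236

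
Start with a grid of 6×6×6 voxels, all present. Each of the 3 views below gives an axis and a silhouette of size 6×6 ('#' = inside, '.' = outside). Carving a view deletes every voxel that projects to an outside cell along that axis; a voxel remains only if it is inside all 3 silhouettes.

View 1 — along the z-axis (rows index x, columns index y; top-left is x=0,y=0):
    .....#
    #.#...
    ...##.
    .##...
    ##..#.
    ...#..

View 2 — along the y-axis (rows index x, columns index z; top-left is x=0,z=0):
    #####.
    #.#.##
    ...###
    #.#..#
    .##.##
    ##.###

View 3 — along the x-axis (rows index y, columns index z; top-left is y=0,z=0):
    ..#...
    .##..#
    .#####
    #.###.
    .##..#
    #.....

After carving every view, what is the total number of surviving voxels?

22 voxels

full grid |V| = 216
carve view 1 (along z, XY-mask fill 11/36): 66 voxels remain
carve view 2 (along y, XZ-mask fill 24/36): 42 voxels remain
carve view 3 (along x, YZ-mask fill 17/36): 22 voxels remain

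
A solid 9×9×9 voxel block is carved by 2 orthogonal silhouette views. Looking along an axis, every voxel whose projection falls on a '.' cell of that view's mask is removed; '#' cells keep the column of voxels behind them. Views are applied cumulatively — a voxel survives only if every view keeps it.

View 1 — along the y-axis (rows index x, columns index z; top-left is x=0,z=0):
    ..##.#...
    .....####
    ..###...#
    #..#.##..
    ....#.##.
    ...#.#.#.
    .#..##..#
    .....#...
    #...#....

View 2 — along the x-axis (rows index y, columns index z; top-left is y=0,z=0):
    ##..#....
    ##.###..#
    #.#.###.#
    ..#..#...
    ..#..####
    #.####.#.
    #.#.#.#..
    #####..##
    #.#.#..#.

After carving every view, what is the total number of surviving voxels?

before carving: 729 voxels (9×9×9)
  1. axis=1 (XZ plane), |mask|=28  ⇒  voxels=252
  2. axis=0 (YZ plane), |mask|=43  ⇒  voxels=134

|visual hull| = 134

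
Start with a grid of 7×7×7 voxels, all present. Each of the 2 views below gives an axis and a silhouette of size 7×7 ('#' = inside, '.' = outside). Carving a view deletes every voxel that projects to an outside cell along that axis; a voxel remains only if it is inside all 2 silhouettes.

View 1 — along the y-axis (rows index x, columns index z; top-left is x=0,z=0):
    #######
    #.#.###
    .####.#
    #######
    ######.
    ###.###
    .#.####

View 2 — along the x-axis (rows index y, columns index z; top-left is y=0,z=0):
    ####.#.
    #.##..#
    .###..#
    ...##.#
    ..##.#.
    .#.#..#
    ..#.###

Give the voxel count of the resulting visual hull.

full grid |V| = 343
V1 y: intersect with XZ mask (41 set) -- 287 left
V2 x: intersect with YZ mask (26 set) -- 150 left

150 voxels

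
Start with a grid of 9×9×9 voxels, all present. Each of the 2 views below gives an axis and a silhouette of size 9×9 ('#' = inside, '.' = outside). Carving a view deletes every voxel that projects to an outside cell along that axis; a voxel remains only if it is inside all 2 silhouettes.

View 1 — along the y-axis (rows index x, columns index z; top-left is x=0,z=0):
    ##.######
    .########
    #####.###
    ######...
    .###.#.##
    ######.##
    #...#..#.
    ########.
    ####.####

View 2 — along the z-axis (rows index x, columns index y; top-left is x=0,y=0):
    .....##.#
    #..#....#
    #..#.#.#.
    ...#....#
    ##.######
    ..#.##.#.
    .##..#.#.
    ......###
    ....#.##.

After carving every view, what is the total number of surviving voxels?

|visual hull| = 232

initial block: 9^3 = 729
[1] y-view keeps 63 columns → grid now 567
[2] z-view keeps 34 columns → grid now 232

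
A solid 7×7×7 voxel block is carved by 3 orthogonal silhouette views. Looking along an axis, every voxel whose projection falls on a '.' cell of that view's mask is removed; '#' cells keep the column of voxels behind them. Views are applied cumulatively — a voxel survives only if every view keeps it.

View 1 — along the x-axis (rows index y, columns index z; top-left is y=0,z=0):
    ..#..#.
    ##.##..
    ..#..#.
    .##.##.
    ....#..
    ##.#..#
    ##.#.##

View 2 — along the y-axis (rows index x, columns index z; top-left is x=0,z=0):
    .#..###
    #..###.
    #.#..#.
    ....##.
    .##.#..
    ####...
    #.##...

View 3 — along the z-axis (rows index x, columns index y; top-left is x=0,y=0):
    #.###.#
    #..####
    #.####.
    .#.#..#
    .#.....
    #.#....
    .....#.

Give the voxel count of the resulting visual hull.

35 voxels

before carving: 343 voxels (7×7×7)
step 1: project along x, AND mask (22/49) → |grid| = 154
step 2: project along y, AND mask (23/49) → |grid| = 75
step 3: project along z, AND mask (22/49) → |grid| = 35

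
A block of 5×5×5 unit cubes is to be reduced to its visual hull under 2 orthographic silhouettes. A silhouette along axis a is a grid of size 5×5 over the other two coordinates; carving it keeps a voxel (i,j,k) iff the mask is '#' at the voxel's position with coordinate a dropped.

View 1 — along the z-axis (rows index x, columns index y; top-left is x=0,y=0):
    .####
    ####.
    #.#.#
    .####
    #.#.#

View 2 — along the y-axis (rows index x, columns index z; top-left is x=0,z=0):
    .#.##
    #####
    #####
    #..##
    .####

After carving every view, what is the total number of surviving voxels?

start: 5×5×5 = 125 voxels
step 1: project along z, AND mask (18/25) → |grid| = 90
step 2: project along y, AND mask (20/25) → |grid| = 71

|visual hull| = 71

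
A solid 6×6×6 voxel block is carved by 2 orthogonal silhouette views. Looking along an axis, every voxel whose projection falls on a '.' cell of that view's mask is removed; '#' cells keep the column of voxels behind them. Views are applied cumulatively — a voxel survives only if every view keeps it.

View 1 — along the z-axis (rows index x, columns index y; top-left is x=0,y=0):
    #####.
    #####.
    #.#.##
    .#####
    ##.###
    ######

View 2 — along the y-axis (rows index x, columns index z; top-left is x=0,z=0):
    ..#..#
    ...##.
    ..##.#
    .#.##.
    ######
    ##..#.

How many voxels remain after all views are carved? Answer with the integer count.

initial block: 6^3 = 216
step 1: project along z, AND mask (30/36) → |grid| = 180
step 2: project along y, AND mask (19/36) → |grid| = 95

voxel count = 95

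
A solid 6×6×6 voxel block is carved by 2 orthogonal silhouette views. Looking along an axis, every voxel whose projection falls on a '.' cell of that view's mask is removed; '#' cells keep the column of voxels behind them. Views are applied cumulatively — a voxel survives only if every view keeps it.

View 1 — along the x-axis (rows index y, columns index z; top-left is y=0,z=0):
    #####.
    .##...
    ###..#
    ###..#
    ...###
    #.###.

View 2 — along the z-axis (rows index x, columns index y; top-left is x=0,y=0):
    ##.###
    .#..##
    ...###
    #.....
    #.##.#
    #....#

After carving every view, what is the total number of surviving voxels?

full grid |V| = 216
[1] x-view keeps 22 columns → grid now 132
[2] z-view keeps 18 columns → grid now 69

remaining voxels: 69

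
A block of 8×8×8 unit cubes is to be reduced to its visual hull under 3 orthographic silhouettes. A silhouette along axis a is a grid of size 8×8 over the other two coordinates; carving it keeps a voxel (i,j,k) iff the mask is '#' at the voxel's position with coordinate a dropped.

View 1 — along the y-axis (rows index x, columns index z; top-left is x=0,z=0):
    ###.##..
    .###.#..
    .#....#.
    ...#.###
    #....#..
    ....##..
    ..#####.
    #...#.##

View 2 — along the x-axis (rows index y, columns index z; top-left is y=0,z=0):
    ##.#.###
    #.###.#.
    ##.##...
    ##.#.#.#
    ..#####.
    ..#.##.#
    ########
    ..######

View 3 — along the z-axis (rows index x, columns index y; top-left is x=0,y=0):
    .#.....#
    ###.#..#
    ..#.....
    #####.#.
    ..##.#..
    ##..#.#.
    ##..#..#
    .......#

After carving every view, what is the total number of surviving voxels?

remaining voxels: 67

start: 8×8×8 = 512 voxels
V1 y: intersect with XZ mask (28 set) -- 224 left
V2 x: intersect with YZ mask (43 set) -- 153 left
V3 z: intersect with XY mask (26 set) -- 67 left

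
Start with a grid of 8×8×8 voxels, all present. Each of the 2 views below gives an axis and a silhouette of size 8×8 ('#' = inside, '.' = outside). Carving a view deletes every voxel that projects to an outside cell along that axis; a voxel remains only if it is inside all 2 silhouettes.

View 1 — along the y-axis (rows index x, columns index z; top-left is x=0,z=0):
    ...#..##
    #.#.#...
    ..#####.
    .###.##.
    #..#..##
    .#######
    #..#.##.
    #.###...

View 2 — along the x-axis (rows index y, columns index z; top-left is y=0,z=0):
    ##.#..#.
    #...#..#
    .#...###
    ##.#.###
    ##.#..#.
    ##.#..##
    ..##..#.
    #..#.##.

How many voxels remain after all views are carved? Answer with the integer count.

before carving: 512 voxels (8×8×8)
carve view 1 (along y, XZ-mask fill 35/64): 280 voxels remain
carve view 2 (along x, YZ-mask fill 33/64): 151 voxels remain

151 voxels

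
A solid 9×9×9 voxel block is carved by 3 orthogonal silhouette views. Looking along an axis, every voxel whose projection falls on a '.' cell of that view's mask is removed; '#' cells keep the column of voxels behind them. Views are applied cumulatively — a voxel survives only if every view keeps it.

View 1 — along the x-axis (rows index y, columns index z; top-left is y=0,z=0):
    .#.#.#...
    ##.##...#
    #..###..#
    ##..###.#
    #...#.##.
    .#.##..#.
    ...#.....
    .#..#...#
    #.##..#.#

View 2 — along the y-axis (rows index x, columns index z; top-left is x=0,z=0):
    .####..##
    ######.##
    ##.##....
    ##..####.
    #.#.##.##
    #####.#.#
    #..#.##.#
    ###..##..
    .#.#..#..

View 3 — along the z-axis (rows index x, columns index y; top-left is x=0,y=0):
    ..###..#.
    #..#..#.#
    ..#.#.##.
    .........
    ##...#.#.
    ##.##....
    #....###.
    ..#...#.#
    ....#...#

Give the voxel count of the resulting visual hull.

remaining voxels: 68

initial block: 9^3 = 729
carve view 1 (along x, YZ-mask fill 36/81): 324 voxels remain
carve view 2 (along y, XZ-mask fill 50/81): 210 voxels remain
carve view 3 (along z, XY-mask fill 29/81): 68 voxels remain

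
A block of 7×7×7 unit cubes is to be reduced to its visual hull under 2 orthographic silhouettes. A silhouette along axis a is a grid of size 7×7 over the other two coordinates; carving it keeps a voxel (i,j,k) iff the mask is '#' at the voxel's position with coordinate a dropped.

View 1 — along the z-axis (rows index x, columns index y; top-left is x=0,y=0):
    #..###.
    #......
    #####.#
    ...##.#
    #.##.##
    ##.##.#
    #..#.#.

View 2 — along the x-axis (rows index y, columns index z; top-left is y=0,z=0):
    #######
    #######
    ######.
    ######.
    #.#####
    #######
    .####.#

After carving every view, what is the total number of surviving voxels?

full grid |V| = 343
V1 z: intersect with XY mask (27 set) -- 189 left
V2 x: intersect with YZ mask (44 set) -- 169 left

169 voxels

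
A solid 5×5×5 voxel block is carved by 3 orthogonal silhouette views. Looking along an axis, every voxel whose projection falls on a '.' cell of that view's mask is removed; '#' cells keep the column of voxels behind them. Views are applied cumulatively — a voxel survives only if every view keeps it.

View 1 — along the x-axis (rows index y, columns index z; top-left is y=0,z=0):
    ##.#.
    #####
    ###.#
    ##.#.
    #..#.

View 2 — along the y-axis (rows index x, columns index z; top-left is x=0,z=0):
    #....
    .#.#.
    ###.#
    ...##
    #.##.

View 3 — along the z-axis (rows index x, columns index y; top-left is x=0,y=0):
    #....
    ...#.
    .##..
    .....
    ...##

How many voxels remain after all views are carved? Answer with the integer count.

|visual hull| = 15

start: 5×5×5 = 125 voxels
step 1: project along x, AND mask (17/25) → |grid| = 85
step 2: project along y, AND mask (12/25) → |grid| = 43
step 3: project along z, AND mask (6/25) → |grid| = 15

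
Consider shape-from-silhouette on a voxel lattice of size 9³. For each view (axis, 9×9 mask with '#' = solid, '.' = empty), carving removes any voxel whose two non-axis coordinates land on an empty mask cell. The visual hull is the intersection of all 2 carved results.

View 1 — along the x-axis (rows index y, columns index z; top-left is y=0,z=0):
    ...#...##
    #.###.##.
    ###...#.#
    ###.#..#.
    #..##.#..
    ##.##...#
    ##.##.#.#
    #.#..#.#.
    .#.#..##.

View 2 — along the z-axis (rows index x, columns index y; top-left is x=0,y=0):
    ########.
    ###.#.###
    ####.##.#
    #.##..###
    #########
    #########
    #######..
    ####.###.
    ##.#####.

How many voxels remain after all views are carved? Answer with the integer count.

316 voxels

before carving: 729 voxels (9×9×9)
[1] x-view keeps 42 columns → grid now 378
[2] z-view keeps 67 columns → grid now 316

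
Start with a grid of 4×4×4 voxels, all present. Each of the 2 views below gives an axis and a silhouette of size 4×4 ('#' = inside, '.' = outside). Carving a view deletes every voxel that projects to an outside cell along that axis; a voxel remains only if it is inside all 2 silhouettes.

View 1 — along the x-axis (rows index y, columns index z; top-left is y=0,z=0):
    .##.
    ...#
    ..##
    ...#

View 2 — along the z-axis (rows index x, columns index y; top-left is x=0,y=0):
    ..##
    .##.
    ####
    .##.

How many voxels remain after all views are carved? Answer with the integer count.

start: 4×4×4 = 64 voxels
[1] x-view keeps 6 columns → grid now 24
[2] z-view keeps 10 columns → grid now 15

15 voxels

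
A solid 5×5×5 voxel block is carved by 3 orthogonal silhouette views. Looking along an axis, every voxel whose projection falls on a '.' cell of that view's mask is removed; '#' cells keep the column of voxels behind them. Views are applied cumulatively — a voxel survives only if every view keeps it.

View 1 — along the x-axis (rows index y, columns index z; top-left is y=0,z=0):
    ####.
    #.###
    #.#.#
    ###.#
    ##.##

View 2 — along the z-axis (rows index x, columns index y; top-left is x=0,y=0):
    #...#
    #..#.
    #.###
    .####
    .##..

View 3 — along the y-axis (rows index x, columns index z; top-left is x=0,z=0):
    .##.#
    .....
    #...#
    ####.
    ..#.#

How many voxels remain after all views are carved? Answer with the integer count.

initial block: 5^3 = 125
carve view 1 (along x, YZ-mask fill 19/25): 95 voxels remain
carve view 2 (along z, XY-mask fill 14/25): 53 voxels remain
carve view 3 (along y, XZ-mask fill 11/25): 26 voxels remain

remaining voxels: 26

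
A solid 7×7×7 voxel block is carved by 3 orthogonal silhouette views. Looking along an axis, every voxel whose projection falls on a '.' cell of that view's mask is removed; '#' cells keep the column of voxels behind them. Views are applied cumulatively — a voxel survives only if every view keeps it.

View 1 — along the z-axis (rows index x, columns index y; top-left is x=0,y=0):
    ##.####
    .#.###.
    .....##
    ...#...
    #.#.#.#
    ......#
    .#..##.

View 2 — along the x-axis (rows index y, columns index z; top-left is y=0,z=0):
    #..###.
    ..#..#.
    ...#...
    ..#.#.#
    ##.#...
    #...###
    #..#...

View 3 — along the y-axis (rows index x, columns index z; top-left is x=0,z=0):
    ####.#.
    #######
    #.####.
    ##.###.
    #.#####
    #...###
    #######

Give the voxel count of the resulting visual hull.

start: 7×7×7 = 343 voxels
  1. axis=2 (XY plane), |mask|=21  ⇒  voxels=147
  2. axis=0 (YZ plane), |mask|=19  ⇒  voxels=60
  3. axis=1 (XZ plane), |mask|=39  ⇒  voxels=50

50 voxels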